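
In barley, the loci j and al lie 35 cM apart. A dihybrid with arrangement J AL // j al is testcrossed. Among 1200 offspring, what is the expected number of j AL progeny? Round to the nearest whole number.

210

A map distance of 35 cM corresponds to a recombination frequency of 0.350.
The F1 is J AL / j al, so j AL is a recombinant gamete class with expected frequency r/2 = 0.350/2 = 0.1750.
Expected number = 0.1750 × 1200 = 210.00 ≈ 210.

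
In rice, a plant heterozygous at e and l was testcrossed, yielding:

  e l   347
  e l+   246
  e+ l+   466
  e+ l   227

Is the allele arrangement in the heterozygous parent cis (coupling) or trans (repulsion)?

The two most frequent classes are e+ l+ (466) and e l (347); these are the parental (non-recombinant) types.
So the F1 carried e+ l+ on one chromosome and e l on the other — the recessive alleles are on the same chromosome (cis / coupling).

cis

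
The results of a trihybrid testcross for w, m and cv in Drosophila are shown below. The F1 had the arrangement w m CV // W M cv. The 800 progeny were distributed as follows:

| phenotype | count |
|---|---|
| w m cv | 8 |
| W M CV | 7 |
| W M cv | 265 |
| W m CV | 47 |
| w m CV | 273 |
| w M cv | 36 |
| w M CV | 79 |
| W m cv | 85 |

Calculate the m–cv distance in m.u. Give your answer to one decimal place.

The two rarest classes, w m cv and W M CV, are the double crossovers. Comparing them with the parentals, only the cv allele has switched, so cv is the middle locus and the order is w – cv – m.
Crossovers in the cv–m interval produce the single-crossover classes w M CV and W m cv (79 + 85 = 164) plus the double crossovers (15).
RF(cv–m) = (164 + 15) / 800 = 179/800 = 0.2238 → 22.4 m.u.

22.4 m.u.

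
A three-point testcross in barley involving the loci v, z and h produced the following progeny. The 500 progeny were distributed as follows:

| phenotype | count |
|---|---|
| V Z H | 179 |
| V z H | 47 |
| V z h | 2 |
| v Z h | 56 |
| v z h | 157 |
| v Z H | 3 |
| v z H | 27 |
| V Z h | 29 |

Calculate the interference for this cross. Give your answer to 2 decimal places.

The two most frequent reciprocal classes, v z h and V Z H, are the parental types, so the F1 was v z h / V Z H.
The two rarest classes, V z h and v Z H, are the double crossovers. Comparing them with the parentals, only the v allele has switched, so v is the middle locus and the order is z – v – h.
z–v: (103 + 5)/500 = 0.2160; v–h: (56 + 5)/500 = 0.1220.
Expected DCO frequency = 0.2160 × 0.1220 ≈ 0.02635; observed = 5/500 ≈ 0.01000.
Coefficient of coincidence = 0.01000/0.02635 ≈ 0.38; interference = 1 − 0.38 = 0.62.

0.62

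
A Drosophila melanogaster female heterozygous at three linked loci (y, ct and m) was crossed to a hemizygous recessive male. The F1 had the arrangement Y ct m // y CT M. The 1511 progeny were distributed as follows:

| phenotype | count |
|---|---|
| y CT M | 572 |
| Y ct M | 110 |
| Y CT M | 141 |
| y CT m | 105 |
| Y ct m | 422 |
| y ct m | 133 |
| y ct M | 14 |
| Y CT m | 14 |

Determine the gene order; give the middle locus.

The two rarest classes, Y CT m and y ct M, are the double crossovers. Comparing them with the parentals, only the ct allele has switched, so ct is the middle locus and the order is m – ct – y.

ct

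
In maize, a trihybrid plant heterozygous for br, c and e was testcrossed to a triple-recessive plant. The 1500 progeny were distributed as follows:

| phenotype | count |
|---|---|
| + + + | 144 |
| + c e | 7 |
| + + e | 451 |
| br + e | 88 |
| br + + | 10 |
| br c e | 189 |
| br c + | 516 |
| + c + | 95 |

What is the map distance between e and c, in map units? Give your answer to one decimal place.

The two most frequent reciprocal classes, + + e and br c +, are the parental types, so the F1 was + + e / br c +.
The two rarest classes, + c e and br + +, are the double crossovers. Comparing them with the parentals, only the c allele has switched, so c is the middle locus and the order is br – c – e.
Crossovers in the c–e interval produce the single-crossover classes + + + and br c e (144 + 189 = 333) plus the double crossovers (17).
RF(c–e) = (333 + 17) / 1500 = 350/1500 = 0.2333 → 23.3 map units.

23.3 map units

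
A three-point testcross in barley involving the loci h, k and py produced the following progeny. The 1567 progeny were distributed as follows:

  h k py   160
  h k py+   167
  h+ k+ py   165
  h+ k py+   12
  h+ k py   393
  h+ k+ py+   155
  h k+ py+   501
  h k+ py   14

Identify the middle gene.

The two most frequent reciprocal classes, h k+ py+ and h+ k py, are the parental types, so the F1 was h k+ py+ / h+ k py.
The two rarest classes, h k+ py and h+ k py+, are the double crossovers. Comparing them with the parentals, only the py allele has switched, so py is the middle locus and the order is k – py – h.

py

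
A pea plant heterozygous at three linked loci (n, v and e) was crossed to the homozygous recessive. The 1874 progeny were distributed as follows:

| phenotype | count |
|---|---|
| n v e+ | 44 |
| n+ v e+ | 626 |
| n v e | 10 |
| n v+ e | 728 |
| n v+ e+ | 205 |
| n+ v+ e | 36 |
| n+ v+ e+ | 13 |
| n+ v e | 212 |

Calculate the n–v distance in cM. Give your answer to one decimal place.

5.5 cM

The two most frequent reciprocal classes, n v+ e and n+ v e+, are the parental types, so the F1 was n v+ e / n+ v e+.
The two rarest classes, n v e and n+ v+ e+, are the double crossovers. Comparing them with the parentals, only the v allele has switched, so v is the middle locus and the order is e – v – n.
Crossovers in the v–n interval produce the single-crossover classes n+ v+ e and n v e+ (36 + 44 = 80) plus the double crossovers (23).
RF(v–n) = (80 + 23) / 1874 = 103/1874 = 0.0550 → 5.5 cM.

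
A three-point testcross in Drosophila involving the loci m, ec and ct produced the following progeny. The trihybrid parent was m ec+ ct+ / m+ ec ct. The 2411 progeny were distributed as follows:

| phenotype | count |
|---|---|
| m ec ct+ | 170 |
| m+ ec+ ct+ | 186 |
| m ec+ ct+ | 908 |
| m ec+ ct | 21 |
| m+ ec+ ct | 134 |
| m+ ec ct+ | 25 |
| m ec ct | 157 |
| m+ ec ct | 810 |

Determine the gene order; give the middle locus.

ct

The two rarest classes, m ec+ ct and m+ ec ct+, are the double crossovers. Comparing them with the parentals, only the ct allele has switched, so ct is the middle locus and the order is m – ct – ec.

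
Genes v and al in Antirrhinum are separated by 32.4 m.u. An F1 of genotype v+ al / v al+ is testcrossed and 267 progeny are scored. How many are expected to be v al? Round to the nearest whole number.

A map distance of 32.4 m.u. corresponds to a recombination frequency of 0.324.
The F1 is v+ al / v al+, so v al is a recombinant gamete class with expected frequency r/2 = 0.324/2 = 0.1620.
Expected number = 0.1620 × 267 = 43.25 ≈ 43.

43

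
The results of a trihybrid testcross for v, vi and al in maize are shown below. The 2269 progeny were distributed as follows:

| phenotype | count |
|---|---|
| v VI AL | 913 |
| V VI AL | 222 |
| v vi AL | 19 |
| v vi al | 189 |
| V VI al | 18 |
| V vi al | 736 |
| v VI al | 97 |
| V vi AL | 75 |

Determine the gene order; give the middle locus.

vi

The two most frequent reciprocal classes, v VI AL and V vi al, are the parental types, so the F1 was v VI AL / V vi al.
The two rarest classes, v vi AL and V VI al, are the double crossovers. Comparing them with the parentals, only the vi allele has switched, so vi is the middle locus and the order is al – vi – v.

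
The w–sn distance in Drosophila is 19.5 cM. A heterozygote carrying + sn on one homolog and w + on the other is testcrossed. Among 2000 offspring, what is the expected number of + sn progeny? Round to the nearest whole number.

A map distance of 19.5 cM corresponds to a recombination frequency of 0.195.
The F1 is + sn / w +, so + sn is a parental gamete class with expected frequency (1 − r)/2 = 0.805/2 = 0.4025.
Expected number = 0.4025 × 2000 = 805.00 ≈ 805.

805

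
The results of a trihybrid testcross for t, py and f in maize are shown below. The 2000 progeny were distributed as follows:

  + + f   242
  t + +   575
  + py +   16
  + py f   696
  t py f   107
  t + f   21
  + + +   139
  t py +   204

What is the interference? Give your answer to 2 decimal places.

The two most frequent reciprocal classes, t + + and + py f, are the parental types, so the F1 was t + + / + py f.
The two rarest classes, t + f and + py +, are the double crossovers. Comparing them with the parentals, only the f allele has switched, so f is the middle locus and the order is py – f – t.
py–f: (446 + 37)/2000 = 0.2415; f–t: (246 + 37)/2000 = 0.1415.
Expected DCO frequency = 0.2415 × 0.1415 ≈ 0.03417; observed = 37/2000 ≈ 0.01850.
Coefficient of coincidence = 0.01850/0.03417 ≈ 0.54; interference = 1 − 0.54 = 0.46.

0.46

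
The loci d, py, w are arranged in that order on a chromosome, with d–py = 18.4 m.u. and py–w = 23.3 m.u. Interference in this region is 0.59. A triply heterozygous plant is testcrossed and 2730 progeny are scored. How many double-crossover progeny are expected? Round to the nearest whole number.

48

Map distances give recombination frequencies of 0.184 and 0.233 for the two intervals.
With interference 0.59 (so coincidence = 0.41), expected double-crossover frequency = 0.184 × 0.233 × 0.41 = 0.01758.
Expected number = 0.01758 × 2730 = 47.99 ≈ 48.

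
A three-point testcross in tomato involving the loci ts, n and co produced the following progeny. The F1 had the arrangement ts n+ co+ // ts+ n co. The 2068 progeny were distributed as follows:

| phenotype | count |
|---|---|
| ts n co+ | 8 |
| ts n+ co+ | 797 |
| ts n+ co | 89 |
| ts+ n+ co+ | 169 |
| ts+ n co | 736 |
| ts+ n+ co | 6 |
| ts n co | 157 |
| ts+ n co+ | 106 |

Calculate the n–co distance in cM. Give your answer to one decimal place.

10.1 cM

The two rarest classes, ts n co+ and ts+ n+ co, are the double crossovers. Comparing them with the parentals, only the n allele has switched, so n is the middle locus and the order is ts – n – co.
Crossovers in the n–co interval produce the single-crossover classes ts n+ co and ts+ n co+ (89 + 106 = 195) plus the double crossovers (14).
RF(n–co) = (195 + 14) / 2068 = 209/2068 = 0.1011 → 10.1 cM.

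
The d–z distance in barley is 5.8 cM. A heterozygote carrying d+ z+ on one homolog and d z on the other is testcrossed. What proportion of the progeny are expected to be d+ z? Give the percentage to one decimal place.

2.9%

A map distance of 5.8 cM corresponds to a recombination frequency of 0.058.
The F1 is d+ z+ / d z, so d+ z is a recombinant gamete class with expected frequency r/2 = 0.058/2 = 0.0290.
That is 0.0290 = 2.9% of the progeny.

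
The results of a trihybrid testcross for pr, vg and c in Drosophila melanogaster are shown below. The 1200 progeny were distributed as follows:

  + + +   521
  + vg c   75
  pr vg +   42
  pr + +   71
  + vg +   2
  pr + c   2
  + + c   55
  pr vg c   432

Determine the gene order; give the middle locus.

vg

The two most frequent reciprocal classes, pr vg c and + + +, are the parental types, so the F1 was pr vg c / + + +.
The two rarest classes, pr + c and + vg +, are the double crossovers. Comparing them with the parentals, only the vg allele has switched, so vg is the middle locus and the order is pr – vg – c.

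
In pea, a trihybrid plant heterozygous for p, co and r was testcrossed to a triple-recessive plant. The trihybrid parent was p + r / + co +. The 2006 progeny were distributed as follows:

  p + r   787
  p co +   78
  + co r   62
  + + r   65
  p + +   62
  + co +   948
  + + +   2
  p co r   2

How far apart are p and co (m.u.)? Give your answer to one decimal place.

The two rarest classes, p co r and + + +, are the double crossovers. Comparing them with the parentals, only the co allele has switched, so co is the middle locus and the order is r – co – p.
Crossovers in the co–p interval produce the single-crossover classes + + r and p co + (65 + 78 = 143) plus the double crossovers (4).
RF(co–p) = (143 + 4) / 2006 = 147/2006 = 0.0733 → 7.3 m.u.

7.3 m.u.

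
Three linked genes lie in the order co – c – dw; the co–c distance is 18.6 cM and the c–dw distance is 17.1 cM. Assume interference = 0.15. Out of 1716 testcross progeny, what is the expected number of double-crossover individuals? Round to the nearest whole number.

46

Map distances give recombination frequencies of 0.186 and 0.171 for the two intervals.
With interference 0.15 (so coincidence = 0.85), expected double-crossover frequency = 0.186 × 0.171 × 0.85 = 0.02704.
Expected number = 0.02704 × 1716 = 46.39 ≈ 46.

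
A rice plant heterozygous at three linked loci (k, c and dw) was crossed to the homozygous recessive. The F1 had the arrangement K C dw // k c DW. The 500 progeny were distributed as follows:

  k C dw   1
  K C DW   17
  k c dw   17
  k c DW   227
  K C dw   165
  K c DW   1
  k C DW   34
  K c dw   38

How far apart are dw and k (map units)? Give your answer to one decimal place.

The two rarest classes, k C dw and K c DW, are the double crossovers. Comparing them with the parentals, only the k allele has switched, so k is the middle locus and the order is dw – k – c.
Crossovers in the dw–k interval produce the single-crossover classes K C DW and k c dw (17 + 17 = 34) plus the double crossovers (2).
RF(dw–k) = (34 + 2) / 500 = 36/500 = 0.0720 → 7.2 map units.

7.2 map units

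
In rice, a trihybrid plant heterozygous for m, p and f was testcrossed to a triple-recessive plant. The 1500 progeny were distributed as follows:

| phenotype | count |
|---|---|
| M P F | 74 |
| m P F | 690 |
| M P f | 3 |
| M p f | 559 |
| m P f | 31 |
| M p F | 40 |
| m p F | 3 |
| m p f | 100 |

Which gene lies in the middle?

p

The two most frequent reciprocal classes, M p f and m P F, are the parental types, so the F1 was M p f / m P F.
The two rarest classes, M P f and m p F, are the double crossovers. Comparing them with the parentals, only the p allele has switched, so p is the middle locus and the order is f – p – m.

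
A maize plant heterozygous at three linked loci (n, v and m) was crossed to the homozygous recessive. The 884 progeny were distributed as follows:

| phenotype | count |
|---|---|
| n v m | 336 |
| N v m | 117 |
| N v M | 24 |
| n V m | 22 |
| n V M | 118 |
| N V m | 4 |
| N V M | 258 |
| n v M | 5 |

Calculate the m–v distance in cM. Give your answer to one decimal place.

The two most frequent reciprocal classes, N V M and n v m, are the parental types, so the F1 was N V M / n v m.
The two rarest classes, N V m and n v M, are the double crossovers. Comparing them with the parentals, only the m allele has switched, so m is the middle locus and the order is n – m – v.
Crossovers in the m–v interval produce the single-crossover classes N v M and n V m (24 + 22 = 46) plus the double crossovers (9).
RF(m–v) = (46 + 9) / 884 = 55/884 = 0.0622 → 6.2 cM.

6.2 cM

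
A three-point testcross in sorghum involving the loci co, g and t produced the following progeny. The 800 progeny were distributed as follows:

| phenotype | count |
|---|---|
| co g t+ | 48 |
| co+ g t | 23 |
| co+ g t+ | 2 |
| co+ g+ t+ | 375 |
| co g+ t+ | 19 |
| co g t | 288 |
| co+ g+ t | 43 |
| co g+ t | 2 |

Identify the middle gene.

The two most frequent reciprocal classes, co g t and co+ g+ t+, are the parental types, so the F1 was co g t / co+ g+ t+.
The two rarest classes, co g+ t and co+ g t+, are the double crossovers. Comparing them with the parentals, only the g allele has switched, so g is the middle locus and the order is t – g – co.

g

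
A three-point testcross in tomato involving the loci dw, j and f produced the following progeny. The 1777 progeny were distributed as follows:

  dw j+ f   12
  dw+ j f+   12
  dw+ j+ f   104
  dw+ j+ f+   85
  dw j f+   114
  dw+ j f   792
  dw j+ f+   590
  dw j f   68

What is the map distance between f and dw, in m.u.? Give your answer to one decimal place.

The two most frequent reciprocal classes, dw j+ f+ and dw+ j f, are the parental types, so the F1 was dw j+ f+ / dw+ j f.
The two rarest classes, dw j+ f and dw+ j f+, are the double crossovers. Comparing them with the parentals, only the f allele has switched, so f is the middle locus and the order is j – f – dw.
Crossovers in the f–dw interval produce the single-crossover classes dw+ j+ f+ and dw j f (85 + 68 = 153) plus the double crossovers (24).
RF(f–dw) = (153 + 24) / 1777 = 177/1777 = 0.0996 → 10.0 m.u.

10.0 m.u.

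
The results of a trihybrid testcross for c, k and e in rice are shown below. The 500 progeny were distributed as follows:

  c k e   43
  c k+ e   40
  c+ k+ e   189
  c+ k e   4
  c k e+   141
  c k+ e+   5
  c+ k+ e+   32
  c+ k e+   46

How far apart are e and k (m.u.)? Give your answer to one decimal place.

16.8 m.u.

The two most frequent reciprocal classes, c k e+ and c+ k+ e, are the parental types, so the F1 was c k e+ / c+ k+ e.
The two rarest classes, c k+ e+ and c+ k e, are the double crossovers. Comparing them with the parentals, only the k allele has switched, so k is the middle locus and the order is c – k – e.
Crossovers in the k–e interval produce the single-crossover classes c k e and c+ k+ e+ (43 + 32 = 75) plus the double crossovers (9).
RF(k–e) = (75 + 9) / 500 = 84/500 = 0.1680 → 16.8 m.u.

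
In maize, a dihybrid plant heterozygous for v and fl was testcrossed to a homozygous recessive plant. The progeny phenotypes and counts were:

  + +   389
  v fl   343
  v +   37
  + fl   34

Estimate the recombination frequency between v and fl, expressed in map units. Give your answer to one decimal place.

The two most frequent classes, + + (389) and v fl (343), are the parental types, so the F1 was + + / v fl.
The recombinant classes are + fl and v +: 34 + 37 = 71.
Recombination frequency = 71/803 = 0.0884 ≈ 8.8%, i.e. 8.8 map units.

8.8 map units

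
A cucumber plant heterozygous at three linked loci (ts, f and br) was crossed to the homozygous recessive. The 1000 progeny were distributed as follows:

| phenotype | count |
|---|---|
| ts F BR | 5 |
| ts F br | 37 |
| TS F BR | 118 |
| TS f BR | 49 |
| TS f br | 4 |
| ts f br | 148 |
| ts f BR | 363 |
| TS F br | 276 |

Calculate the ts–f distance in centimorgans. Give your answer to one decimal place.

9.5 centimorgans

The two most frequent reciprocal classes, ts f BR and TS F br, are the parental types, so the F1 was ts f BR / TS F br.
The two rarest classes, ts F BR and TS f br, are the double crossovers. Comparing them with the parentals, only the f allele has switched, so f is the middle locus and the order is br – f – ts.
Crossovers in the f–ts interval produce the single-crossover classes TS f BR and ts F br (49 + 37 = 86) plus the double crossovers (9).
RF(f–ts) = (86 + 9) / 1000 = 95/1000 = 0.0950 → 9.5 centimorgans.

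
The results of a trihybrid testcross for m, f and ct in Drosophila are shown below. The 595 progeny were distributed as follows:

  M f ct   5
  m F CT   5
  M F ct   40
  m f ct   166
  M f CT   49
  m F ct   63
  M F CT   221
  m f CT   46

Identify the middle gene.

The two most frequent reciprocal classes, M F CT and m f ct, are the parental types, so the F1 was M F CT / m f ct.
The two rarest classes, m F CT and M f ct, are the double crossovers. Comparing them with the parentals, only the m allele has switched, so m is the middle locus and the order is ct – m – f.

m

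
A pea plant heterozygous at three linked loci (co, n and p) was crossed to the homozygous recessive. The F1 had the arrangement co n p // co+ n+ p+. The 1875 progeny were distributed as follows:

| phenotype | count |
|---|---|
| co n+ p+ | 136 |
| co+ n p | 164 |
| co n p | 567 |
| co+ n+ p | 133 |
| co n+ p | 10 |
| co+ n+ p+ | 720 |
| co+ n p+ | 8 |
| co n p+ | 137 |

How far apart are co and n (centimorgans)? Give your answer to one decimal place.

The two rarest classes, co n+ p and co+ n p+, are the double crossovers. Comparing them with the parentals, only the n allele has switched, so n is the middle locus and the order is co – n – p.
Crossovers in the co–n interval produce the single-crossover classes co+ n p and co n+ p+ (164 + 136 = 300) plus the double crossovers (18).
RF(co–n) = (300 + 18) / 1875 = 318/1875 = 0.1696 → 17.0 centimorgans.

17.0 centimorgans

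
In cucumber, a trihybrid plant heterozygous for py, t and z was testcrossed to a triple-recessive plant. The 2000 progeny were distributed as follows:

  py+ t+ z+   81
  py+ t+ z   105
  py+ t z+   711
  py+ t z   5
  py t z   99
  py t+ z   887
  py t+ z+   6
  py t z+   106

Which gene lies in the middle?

The two most frequent reciprocal classes, py t+ z and py+ t z+, are the parental types, so the F1 was py t+ z / py+ t z+.
The two rarest classes, py t+ z+ and py+ t z, are the double crossovers. Comparing them with the parentals, only the z allele has switched, so z is the middle locus and the order is t – z – py.

z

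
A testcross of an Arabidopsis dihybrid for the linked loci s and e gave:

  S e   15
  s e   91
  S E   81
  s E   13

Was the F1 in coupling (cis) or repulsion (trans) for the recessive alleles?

The two most frequent classes are S E (81) and s e (91); these are the parental (non-recombinant) types.
So the F1 carried S E on one chromosome and s e on the other — the recessive alleles are on the same chromosome (cis / coupling).

cis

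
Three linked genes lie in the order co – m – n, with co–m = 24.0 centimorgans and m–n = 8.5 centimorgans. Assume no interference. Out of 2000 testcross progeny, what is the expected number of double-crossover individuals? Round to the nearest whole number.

41

Map distances give recombination frequencies of 0.240 and 0.085 for the two intervals.
With no interference, expected double-crossover frequency = 0.240 × 0.085 = 0.02040.
Expected number = 0.02040 × 2000 = 40.80 ≈ 41.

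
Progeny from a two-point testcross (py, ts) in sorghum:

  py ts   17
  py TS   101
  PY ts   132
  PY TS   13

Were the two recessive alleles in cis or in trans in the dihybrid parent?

The two most frequent classes are PY ts (132) and py TS (101); these are the parental (non-recombinant) types.
So the F1 carried PY ts on one chromosome and py TS on the other — the recessive alleles are on opposite chromosomes (trans / repulsion).

trans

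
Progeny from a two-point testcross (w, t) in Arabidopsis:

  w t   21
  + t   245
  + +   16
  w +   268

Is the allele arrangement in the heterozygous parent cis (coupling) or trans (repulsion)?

The two most frequent classes are + t (245) and w + (268); these are the parental (non-recombinant) types.
So the F1 carried + t on one chromosome and w + on the other — the recessive alleles are on opposite chromosomes (trans / repulsion).

trans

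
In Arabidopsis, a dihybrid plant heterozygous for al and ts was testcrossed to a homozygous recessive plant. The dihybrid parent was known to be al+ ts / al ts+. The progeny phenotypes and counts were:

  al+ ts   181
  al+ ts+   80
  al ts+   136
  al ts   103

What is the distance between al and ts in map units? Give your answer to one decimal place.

36.6 map units

The recombinant classes are al+ ts+ and al ts: 80 + 103 = 183.
Recombination frequency = 183/500 = 0.3660 ≈ 36.6%, i.e. 36.6 map units.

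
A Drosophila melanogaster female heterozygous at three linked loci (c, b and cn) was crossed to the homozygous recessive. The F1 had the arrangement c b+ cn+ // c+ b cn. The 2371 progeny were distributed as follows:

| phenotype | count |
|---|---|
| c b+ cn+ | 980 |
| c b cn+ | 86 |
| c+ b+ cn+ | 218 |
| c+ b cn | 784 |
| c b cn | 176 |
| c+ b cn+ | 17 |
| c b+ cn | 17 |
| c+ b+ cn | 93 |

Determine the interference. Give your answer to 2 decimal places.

The two rarest classes, c b+ cn and c+ b cn+, are the double crossovers. Comparing them with the parentals, only the cn allele has switched, so cn is the middle locus and the order is b – cn – c.
b–cn: (179 + 34)/2371 = 0.0898; cn–c: (394 + 34)/2371 = 0.1805.
Expected DCO frequency = 0.0898 × 0.1805 ≈ 0.01621; observed = 34/2371 ≈ 0.01434.
Coefficient of coincidence = 0.01434/0.01621 ≈ 0.88; interference = 1 − 0.88 = 0.12.

0.12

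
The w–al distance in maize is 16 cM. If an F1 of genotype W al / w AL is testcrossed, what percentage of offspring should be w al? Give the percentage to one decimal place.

8.0%

A map distance of 16 cM corresponds to a recombination frequency of 0.160.
The F1 is W al / w AL, so w al is a recombinant gamete class with expected frequency r/2 = 0.160/2 = 0.0800.
That is 0.0800 = 8.0% of the progeny.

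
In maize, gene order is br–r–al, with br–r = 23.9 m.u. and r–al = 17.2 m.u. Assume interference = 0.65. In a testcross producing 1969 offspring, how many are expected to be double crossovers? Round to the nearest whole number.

Map distances give recombination frequencies of 0.239 and 0.172 for the two intervals.
With interference 0.65 (so coincidence = 0.35), expected double-crossover frequency = 0.239 × 0.172 × 0.35 = 0.01439.
Expected number = 0.01439 × 1969 = 28.33 ≈ 28.

28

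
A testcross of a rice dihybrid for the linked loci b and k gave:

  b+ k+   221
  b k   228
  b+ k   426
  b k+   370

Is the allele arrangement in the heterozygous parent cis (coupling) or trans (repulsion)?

trans

The two most frequent classes are b+ k (426) and b k+ (370); these are the parental (non-recombinant) types.
So the F1 carried b+ k on one chromosome and b k+ on the other — the recessive alleles are on opposite chromosomes (trans / repulsion).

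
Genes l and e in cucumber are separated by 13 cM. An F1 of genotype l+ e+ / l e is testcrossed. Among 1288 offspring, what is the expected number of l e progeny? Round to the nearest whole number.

560

A map distance of 13 cM corresponds to a recombination frequency of 0.130.
The F1 is l+ e+ / l e, so l e is a parental gamete class with expected frequency (1 − r)/2 = 0.870/2 = 0.4350.
Expected number = 0.4350 × 1288 = 560.28 ≈ 560.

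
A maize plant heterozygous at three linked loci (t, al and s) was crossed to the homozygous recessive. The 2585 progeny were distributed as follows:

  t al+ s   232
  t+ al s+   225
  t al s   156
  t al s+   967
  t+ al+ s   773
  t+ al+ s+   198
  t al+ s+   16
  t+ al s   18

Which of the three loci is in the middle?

The two most frequent reciprocal classes, t+ al+ s and t al s+, are the parental types, so the F1 was t+ al+ s / t al s+.
The two rarest classes, t+ al s and t al+ s+, are the double crossovers. Comparing them with the parentals, only the al allele has switched, so al is the middle locus and the order is t – al – s.

al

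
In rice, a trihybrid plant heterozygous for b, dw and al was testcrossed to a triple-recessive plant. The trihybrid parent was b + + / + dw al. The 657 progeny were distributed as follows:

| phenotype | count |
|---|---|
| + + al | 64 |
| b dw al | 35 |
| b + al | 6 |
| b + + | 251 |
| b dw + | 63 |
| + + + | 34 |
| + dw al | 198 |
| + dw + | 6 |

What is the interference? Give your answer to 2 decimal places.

0.30

The two rarest classes, b + al and + dw +, are the double crossovers. Comparing them with the parentals, only the al allele has switched, so al is the middle locus and the order is dw – al – b.
dw–al: (127 + 12)/657 = 0.2116; al–b: (69 + 12)/657 = 0.1233.
Expected DCO frequency = 0.2116 × 0.1233 ≈ 0.02609; observed = 12/657 ≈ 0.01826.
Coefficient of coincidence = 0.01826/0.02609 ≈ 0.70; interference = 1 − 0.70 = 0.30.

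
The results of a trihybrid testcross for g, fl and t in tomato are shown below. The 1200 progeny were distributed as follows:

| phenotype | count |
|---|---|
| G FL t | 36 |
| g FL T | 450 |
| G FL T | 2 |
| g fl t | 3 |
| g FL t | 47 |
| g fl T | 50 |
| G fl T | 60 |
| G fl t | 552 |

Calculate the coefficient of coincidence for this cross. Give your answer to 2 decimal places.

0.59

The two most frequent reciprocal classes, G fl t and g FL T, are the parental types, so the F1 was G fl t / g FL T.
The two rarest classes, g fl t and G FL T, are the double crossovers. Comparing them with the parentals, only the g allele has switched, so g is the middle locus and the order is fl – g – t.
fl–g: (86 + 5)/1200 = 0.0758; g–t: (107 + 5)/1200 = 0.0933.
Expected DCO frequency = 0.0758 × 0.0933 ≈ 0.00707; observed = 5/1200 ≈ 0.00417.
Coefficient of coincidence = 0.00417/0.00707 ≈ 0.59.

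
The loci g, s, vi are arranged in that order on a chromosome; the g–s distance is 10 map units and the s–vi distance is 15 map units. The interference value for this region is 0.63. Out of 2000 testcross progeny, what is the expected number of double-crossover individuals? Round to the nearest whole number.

Map distances give recombination frequencies of 0.100 and 0.150 for the two intervals.
With interference 0.63 (so coincidence = 0.37), expected double-crossover frequency = 0.100 × 0.150 × 0.37 = 0.00555.
Expected number = 0.00555 × 2000 = 11.10 ≈ 11.

11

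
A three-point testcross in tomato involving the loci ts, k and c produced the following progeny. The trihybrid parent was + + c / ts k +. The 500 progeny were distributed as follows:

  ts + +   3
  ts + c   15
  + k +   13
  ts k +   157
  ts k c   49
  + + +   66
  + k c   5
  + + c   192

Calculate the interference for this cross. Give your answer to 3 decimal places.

0.097

The two rarest classes, + k c and ts + +, are the double crossovers. Comparing them with the parentals, only the k allele has switched, so k is the middle locus and the order is c – k – ts.
c–k: (115 + 8)/500 = 0.2460; k–ts: (28 + 8)/500 = 0.0720.
Expected DCO frequency = 0.2460 × 0.0720 ≈ 0.01771; observed = 8/500 ≈ 0.01600.
Coefficient of coincidence = 0.01600/0.01771 ≈ 0.903; interference = 1 − 0.903 = 0.097.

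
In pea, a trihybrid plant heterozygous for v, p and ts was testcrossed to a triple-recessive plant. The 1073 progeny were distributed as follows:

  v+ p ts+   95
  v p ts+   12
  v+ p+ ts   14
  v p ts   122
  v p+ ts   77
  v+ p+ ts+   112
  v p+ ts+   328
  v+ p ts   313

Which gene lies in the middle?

The two most frequent reciprocal classes, v p+ ts+ and v+ p ts, are the parental types, so the F1 was v p+ ts+ / v+ p ts.
The two rarest classes, v p ts+ and v+ p+ ts, are the double crossovers. Comparing them with the parentals, only the p allele has switched, so p is the middle locus and the order is ts – p – v.

p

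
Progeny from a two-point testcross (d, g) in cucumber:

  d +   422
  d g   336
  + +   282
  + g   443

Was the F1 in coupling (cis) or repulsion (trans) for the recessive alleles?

trans

The two most frequent classes are + g (443) and d + (422); these are the parental (non-recombinant) types.
So the F1 carried + g on one chromosome and d + on the other — the recessive alleles are on opposite chromosomes (trans / repulsion).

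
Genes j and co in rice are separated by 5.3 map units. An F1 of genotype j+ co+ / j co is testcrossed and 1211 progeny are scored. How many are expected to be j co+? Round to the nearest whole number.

A map distance of 5.3 map units corresponds to a recombination frequency of 0.053.
The F1 is j+ co+ / j co, so j co+ is a recombinant gamete class with expected frequency r/2 = 0.053/2 = 0.0265.
Expected number = 0.0265 × 1211 = 32.09 ≈ 32.

32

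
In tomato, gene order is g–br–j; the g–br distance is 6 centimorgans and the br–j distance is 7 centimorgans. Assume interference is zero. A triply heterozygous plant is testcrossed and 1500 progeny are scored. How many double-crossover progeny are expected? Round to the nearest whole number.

6

Map distances give recombination frequencies of 0.060 and 0.070 for the two intervals.
With no interference, expected double-crossover frequency = 0.060 × 0.070 = 0.00420.
Expected number = 0.00420 × 1500 = 6.30 ≈ 6.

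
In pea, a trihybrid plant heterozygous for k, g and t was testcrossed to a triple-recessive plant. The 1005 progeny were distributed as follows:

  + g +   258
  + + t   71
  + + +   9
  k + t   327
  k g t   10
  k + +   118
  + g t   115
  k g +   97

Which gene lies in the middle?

g

The two most frequent reciprocal classes, + g + and k + t, are the parental types, so the F1 was + g + / k + t.
The two rarest classes, + + + and k g t, are the double crossovers. Comparing them with the parentals, only the g allele has switched, so g is the middle locus and the order is t – g – k.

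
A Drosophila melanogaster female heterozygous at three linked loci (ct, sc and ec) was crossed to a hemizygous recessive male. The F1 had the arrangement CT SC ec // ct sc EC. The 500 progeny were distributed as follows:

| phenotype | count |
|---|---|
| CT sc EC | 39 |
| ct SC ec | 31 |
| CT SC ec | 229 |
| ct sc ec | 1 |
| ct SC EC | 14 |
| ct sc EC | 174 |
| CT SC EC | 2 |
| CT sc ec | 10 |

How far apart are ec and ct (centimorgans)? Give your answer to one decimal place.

The two rarest classes, CT SC EC and ct sc ec, are the double crossovers. Comparing them with the parentals, only the ec allele has switched, so ec is the middle locus and the order is ct – ec – sc.
Crossovers in the ct–ec interval produce the single-crossover classes ct SC ec and CT sc EC (31 + 39 = 70) plus the double crossovers (3).
RF(ct–ec) = (70 + 3) / 500 = 73/500 = 0.1460 → 14.6 centimorgans.

14.6 centimorgans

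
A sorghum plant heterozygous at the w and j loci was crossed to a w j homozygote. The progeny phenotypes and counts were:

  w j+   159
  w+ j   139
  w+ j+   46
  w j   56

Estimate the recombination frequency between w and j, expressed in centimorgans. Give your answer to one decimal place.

25.5 centimorgans

The two most frequent classes, w+ j (139) and w j+ (159), are the parental types, so the F1 was w+ j / w j+.
The recombinant classes are w+ j+ and w j: 46 + 56 = 102.
Recombination frequency = 102/400 = 0.2550 ≈ 25.5%, i.e. 25.5 centimorgans.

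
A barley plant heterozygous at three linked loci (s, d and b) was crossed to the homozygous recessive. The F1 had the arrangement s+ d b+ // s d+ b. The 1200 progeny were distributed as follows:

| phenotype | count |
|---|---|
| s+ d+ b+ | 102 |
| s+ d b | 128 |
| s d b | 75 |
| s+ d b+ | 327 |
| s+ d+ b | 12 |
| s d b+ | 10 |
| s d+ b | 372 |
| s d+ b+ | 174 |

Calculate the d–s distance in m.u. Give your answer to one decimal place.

16.6 m.u.

The two rarest classes, s d b+ and s+ d+ b, are the double crossovers. Comparing them with the parentals, only the s allele has switched, so s is the middle locus and the order is d – s – b.
Crossovers in the d–s interval produce the single-crossover classes s+ d+ b+ and s d b (102 + 75 = 177) plus the double crossovers (22).
RF(d–s) = (177 + 22) / 1200 = 199/1200 = 0.1658 → 16.6 m.u.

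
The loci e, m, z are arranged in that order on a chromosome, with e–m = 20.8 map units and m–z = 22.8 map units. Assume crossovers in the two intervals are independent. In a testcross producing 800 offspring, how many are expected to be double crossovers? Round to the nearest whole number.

38

Map distances give recombination frequencies of 0.208 and 0.228 for the two intervals.
With no interference, expected double-crossover frequency = 0.208 × 0.228 = 0.04742.
Expected number = 0.04742 × 800 = 37.94 ≈ 38.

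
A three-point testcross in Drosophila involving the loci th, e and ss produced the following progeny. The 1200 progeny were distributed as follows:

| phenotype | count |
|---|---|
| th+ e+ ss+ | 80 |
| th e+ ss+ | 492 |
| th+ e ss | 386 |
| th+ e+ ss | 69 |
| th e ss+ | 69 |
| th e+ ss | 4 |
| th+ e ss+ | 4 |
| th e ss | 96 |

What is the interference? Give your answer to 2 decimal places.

0.64

The two most frequent reciprocal classes, th+ e ss and th e+ ss+, are the parental types, so the F1 was th+ e ss / th e+ ss+.
The two rarest classes, th+ e ss+ and th e+ ss, are the double crossovers. Comparing them with the parentals, only the ss allele has switched, so ss is the middle locus and the order is th – ss – e.
th–ss: (176 + 8)/1200 = 0.1533; ss–e: (138 + 8)/1200 = 0.1217.
Expected DCO frequency = 0.1533 × 0.1217 ≈ 0.01866; observed = 8/1200 ≈ 0.00667.
Coefficient of coincidence = 0.00667/0.01866 ≈ 0.36; interference = 1 − 0.36 = 0.64.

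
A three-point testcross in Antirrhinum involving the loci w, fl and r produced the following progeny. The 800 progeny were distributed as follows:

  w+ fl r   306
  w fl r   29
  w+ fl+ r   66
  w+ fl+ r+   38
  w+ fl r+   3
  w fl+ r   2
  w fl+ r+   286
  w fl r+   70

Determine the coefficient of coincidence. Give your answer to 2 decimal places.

0.39

The two most frequent reciprocal classes, w+ fl r and w fl+ r+, are the parental types, so the F1 was w+ fl r / w fl+ r+.
The two rarest classes, w+ fl r+ and w fl+ r, are the double crossovers. Comparing them with the parentals, only the r allele has switched, so r is the middle locus and the order is fl – r – w.
fl–r: (136 + 5)/800 = 0.1762; r–w: (67 + 5)/800 = 0.0900.
Expected DCO frequency = 0.1762 × 0.0900 ≈ 0.01586; observed = 5/800 ≈ 0.00625.
Coefficient of coincidence = 0.00625/0.01586 ≈ 0.39.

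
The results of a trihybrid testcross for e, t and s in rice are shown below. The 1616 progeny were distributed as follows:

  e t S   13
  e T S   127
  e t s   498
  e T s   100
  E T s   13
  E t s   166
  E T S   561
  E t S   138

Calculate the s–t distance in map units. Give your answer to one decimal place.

16.3 map units

The two most frequent reciprocal classes, e t s and E T S, are the parental types, so the F1 was e t s / E T S.
The two rarest classes, e t S and E T s, are the double crossovers. Comparing them with the parentals, only the s allele has switched, so s is the middle locus and the order is t – s – e.
Crossovers in the t–s interval produce the single-crossover classes e T s and E t S (100 + 138 = 238) plus the double crossovers (26).
RF(t–s) = (238 + 26) / 1616 = 264/1616 = 0.1634 → 16.3 map units.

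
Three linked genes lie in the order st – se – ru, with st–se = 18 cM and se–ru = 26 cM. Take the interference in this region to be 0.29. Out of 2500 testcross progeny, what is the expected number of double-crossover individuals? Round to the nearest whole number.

83

Map distances give recombination frequencies of 0.180 and 0.260 for the two intervals.
With interference 0.29 (so coincidence = 0.71), expected double-crossover frequency = 0.180 × 0.260 × 0.71 = 0.03323.
Expected number = 0.03323 × 2500 = 83.07 ≈ 83.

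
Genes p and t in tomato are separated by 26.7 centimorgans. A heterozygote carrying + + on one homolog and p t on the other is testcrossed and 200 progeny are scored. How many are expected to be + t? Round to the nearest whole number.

A map distance of 26.7 centimorgans corresponds to a recombination frequency of 0.267.
The F1 is + + / p t, so + t is a recombinant gamete class with expected frequency r/2 = 0.267/2 = 0.1335.
Expected number = 0.1335 × 200 = 26.70 ≈ 27.

27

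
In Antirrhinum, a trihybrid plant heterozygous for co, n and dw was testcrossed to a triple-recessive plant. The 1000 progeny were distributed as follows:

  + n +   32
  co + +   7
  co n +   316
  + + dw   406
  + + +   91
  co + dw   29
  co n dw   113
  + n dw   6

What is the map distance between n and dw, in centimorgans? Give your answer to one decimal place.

The two most frequent reciprocal classes, + + dw and co n +, are the parental types, so the F1 was + + dw / co n +.
The two rarest classes, + n dw and co + +, are the double crossovers. Comparing them with the parentals, only the n allele has switched, so n is the middle locus and the order is dw – n – co.
Crossovers in the dw–n interval produce the single-crossover classes + + + and co n dw (91 + 113 = 204) plus the double crossovers (13).
RF(dw–n) = (204 + 13) / 1000 = 217/1000 = 0.2170 → 21.7 centimorgans.

21.7 centimorgans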